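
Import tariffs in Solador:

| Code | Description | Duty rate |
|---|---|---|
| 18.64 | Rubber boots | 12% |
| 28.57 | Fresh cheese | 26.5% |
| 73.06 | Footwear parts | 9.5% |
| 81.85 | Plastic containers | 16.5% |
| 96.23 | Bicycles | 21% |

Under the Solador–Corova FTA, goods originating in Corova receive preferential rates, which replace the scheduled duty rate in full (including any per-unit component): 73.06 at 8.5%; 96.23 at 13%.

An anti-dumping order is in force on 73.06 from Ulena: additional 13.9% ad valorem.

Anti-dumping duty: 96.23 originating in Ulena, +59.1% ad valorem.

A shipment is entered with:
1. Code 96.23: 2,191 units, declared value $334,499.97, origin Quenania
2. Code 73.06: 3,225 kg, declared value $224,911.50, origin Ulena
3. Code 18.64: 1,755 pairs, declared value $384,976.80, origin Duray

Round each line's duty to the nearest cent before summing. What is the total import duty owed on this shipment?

Line 1 (96.23, Quenania, 2,191 units, $334,499.97):
Base rate for 96.23 is 21%.
96.23 has an FTA preferential rate, but origin Quenania is not Corova; base rate stands.
The additional-duty order on 96.23 targets Ulena, not Quenania; it does not apply.
Duty = $334,499.97 × 21% = $70,244.99.
Line 2 (73.06, Ulena, 3,225 kg, $224,911.50):
Base rate for 73.06 is 9.5%.
73.06 has an FTA preferential rate, but origin Ulena is not Corova; base rate stands.
Additional duty on 73.06 from Ulena: +13.9%. Applied ad valorem rate: 9.5% + 13.9% = 23.4%.
Duty = $224,911.50 × 23.4% = $52,629.29.
Line 3 (18.64, Duray, 1,755 pairs, $384,976.80):
Base rate for 18.64 is 12%.
Duty = $384,976.80 × 12% = $46,197.22.
Total = $70,244.99 + $52,629.29 + $46,197.22 = $169,071.50.

$169,071.50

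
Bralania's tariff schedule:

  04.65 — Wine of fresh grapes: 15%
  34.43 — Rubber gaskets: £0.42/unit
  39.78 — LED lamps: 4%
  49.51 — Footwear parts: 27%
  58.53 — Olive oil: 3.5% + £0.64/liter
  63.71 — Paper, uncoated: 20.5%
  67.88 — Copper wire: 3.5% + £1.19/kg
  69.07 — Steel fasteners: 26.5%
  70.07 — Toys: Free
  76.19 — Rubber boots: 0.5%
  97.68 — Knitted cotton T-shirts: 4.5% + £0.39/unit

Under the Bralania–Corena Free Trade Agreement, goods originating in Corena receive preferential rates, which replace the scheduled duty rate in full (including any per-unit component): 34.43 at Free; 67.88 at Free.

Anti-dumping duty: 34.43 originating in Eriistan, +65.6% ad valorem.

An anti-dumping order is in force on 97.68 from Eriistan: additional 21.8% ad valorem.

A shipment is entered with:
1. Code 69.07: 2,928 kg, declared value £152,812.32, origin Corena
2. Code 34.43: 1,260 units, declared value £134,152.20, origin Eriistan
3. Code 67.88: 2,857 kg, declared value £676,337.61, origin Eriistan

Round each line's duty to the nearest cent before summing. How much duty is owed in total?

Line 1 (69.07, Corena, 2,928 kg, £152,812.32):
Base rate for 69.07 is 26.5%.
Origin Corena is the FTA partner but 69.07 is not on the preference list; base rate stands.
Duty = £152,812.32 × 26.5% = £40,495.26.
Line 2 (34.43, Eriistan, 1,260 units, £134,152.20):
Base rate for 34.43 is £0.42/unit.
34.43 has an FTA preferential rate, but origin Eriistan is not Corena; base rate stands.
Additional duty on 34.43 from Eriistan: +65.6% ad valorem. Applied ad valorem rate = 65.6%.
Duty = £134,152.20 × 65.6% + 1,260 × £0.42 = £88,533.04.
Line 3 (67.88, Eriistan, 2,857 kg, £676,337.61):
Base rate for 67.88 is 3.5% + £1.19/kg.
67.88 has an FTA preferential rate, but origin Eriistan is not Corena; base rate stands.
Duty = £676,337.61 × 3.5% + 2,857 × £1.19 = £27,071.65.
Total = £40,495.26 + £88,533.04 + £27,071.65 = £156,099.95.

£156,099.95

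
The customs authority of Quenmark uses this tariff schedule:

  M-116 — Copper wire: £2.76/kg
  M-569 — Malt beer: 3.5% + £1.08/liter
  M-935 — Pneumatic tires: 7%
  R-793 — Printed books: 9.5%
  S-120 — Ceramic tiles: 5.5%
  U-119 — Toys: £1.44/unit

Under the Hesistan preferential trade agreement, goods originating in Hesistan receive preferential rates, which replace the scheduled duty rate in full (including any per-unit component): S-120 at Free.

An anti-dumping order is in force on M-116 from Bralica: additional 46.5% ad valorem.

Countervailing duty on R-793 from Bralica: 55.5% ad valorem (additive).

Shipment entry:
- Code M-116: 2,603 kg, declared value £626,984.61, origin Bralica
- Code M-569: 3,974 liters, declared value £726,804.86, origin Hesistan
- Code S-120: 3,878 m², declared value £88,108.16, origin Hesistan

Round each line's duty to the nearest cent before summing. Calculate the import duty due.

Line 1 (M-116, Bralica, 2,603 kg, £626,984.61):
Base rate for M-116 is £2.76/kg.
Additional duty on M-116 from Bralica: +46.5% ad valorem. Applied ad valorem rate = 46.5%.
Duty = £626,984.61 × 46.5% + 2,603 × £2.76 = £298,732.12.
Line 2 (M-569, Hesistan, 3,974 liters, £726,804.86):
Base rate for M-569 is 3.5% + £1.08/liter.
Origin Hesistan is the FTA partner but M-569 is not on the preference list; base rate stands.
Duty = £726,804.86 × 3.5% + 3,974 × £1.08 = £29,730.09.
Line 3 (S-120, Hesistan, 3,878 m², £88,108.16):
Base rate for S-120 is 5.5%.
Origin Hesistan qualifies under the Quenmark–Hesistan agreement and S-120 is covered: preferential rate Free applies instead.
Duty = £88,108.16 × 0% = £0.00.
Total = £298,732.12 + £29,730.09 + £0.00 = £328,462.21.

£328,462.21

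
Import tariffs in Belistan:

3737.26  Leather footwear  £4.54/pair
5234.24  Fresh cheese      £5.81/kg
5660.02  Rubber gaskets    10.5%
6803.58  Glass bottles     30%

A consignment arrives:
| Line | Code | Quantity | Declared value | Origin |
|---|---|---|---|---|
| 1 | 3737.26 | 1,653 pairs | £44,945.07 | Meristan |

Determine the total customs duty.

£7,504.62

Line 1 (3737.26, Meristan, 1,653 pairs, £44,945.07):
Base rate for 3737.26 is £4.54/pair.
Duty = 1,653 × £4.54 = £7,504.62.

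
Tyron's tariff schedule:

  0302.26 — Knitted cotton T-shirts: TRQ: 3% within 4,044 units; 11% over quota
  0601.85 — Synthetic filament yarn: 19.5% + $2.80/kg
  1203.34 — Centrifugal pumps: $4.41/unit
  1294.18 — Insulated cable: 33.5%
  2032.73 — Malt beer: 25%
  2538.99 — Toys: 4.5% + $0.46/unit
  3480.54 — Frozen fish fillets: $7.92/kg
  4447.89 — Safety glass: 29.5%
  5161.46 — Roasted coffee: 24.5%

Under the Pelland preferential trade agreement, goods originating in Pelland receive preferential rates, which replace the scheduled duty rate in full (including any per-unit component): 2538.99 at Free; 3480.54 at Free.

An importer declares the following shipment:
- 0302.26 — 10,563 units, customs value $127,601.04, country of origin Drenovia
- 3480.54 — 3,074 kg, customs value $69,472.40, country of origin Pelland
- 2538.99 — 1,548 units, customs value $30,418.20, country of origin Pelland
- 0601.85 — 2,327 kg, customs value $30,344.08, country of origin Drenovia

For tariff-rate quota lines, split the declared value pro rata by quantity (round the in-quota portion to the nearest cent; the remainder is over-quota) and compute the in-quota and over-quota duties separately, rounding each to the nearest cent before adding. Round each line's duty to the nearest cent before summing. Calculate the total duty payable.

Line 1 (0302.26, Drenovia, 10,563 units, $127,601.04):
Code 0302.26 is under a tariff-rate quota (threshold 4,044 units). In-quota: 4,044 units at 3%; over-quota: 6,519 units at 11%.
Pro-rata value split: in-quota = $127,601.04 × 4,044/10,563 = $48,851.52; over-quota = $127,601.04 − $48,851.52 = $78,749.52.
In-quota duty = $48,851.52 × 3% = $1,465.55. Over-quota duty = $78,749.52 × 11% = $8,662.45.
Line duty = $1,465.55 + $8,662.45 = $10,128.00.
Line 2 (3480.54, Pelland, 3,074 kg, $69,472.40):
Base rate for 3480.54 is $7.92/kg.
Origin Pelland qualifies under the Tyron–Pelland agreement and 3480.54 is covered: preferential rate Free applies instead.
Duty = $69,472.40 × 0% = $0.00.
Line 3 (2538.99, Pelland, 1,548 units, $30,418.20):
Base rate for 2538.99 is 4.5% + $0.46/unit.
Origin Pelland qualifies under the Tyron–Pelland agreement and 2538.99 is covered: preferential rate Free applies instead.
Duty = $30,418.20 × 0% = $0.00.
Line 4 (0601.85, Drenovia, 2,327 kg, $30,344.08):
Base rate for 0601.85 is 19.5% + $2.80/kg.
Duty = $30,344.08 × 19.5% + 2,327 × $2.80 = $12,432.70.
Total = $10,128.00 + $0.00 + $0.00 + $12,432.70 = $22,560.70.

$22,560.70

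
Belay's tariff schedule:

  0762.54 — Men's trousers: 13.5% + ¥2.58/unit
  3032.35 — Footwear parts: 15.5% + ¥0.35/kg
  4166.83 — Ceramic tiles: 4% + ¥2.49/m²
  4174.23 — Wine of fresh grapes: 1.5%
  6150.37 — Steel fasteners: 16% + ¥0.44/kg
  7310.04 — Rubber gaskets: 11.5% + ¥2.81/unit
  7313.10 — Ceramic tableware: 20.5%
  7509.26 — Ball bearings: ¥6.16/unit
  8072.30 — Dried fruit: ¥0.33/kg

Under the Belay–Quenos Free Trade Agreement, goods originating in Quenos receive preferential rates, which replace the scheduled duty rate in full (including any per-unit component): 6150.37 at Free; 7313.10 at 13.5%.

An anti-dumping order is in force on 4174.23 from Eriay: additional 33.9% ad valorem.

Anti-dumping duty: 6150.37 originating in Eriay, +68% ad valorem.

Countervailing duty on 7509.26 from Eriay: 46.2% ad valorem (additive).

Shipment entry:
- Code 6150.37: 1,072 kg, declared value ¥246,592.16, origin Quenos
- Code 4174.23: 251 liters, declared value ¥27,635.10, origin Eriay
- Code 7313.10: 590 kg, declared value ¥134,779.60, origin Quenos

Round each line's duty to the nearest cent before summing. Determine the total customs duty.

¥27,978.08

Line 1 (6150.37, Quenos, 1,072 kg, ¥246,592.16):
Base rate for 6150.37 is 16% + ¥0.44/kg.
Origin Quenos qualifies under the Belay–Quenos agreement and 6150.37 is covered: preferential rate Free applies instead.
The additional-duty order on 6150.37 targets Eriay, not Quenos; it does not apply.
Duty = ¥246,592.16 × 0% = ¥0.00.
Line 2 (4174.23, Eriay, 251 liters, ¥27,635.10):
Base rate for 4174.23 is 1.5%.
Additional duty on 4174.23 from Eriay: +33.9%. Applied ad valorem rate: 1.5% + 33.9% = 35.4%.
Duty = ¥27,635.10 × 35.4% = ¥9,782.83.
Line 3 (7313.10, Quenos, 590 kg, ¥134,779.60):
Base rate for 7313.10 is 20.5%.
Origin Quenos qualifies under the Belay–Quenos agreement and 7313.10 is covered: preferential rate 13.5% applies instead.
Duty = ¥134,779.60 × 13.5% = ¥18,195.25.
Total = ¥0.00 + ¥9,782.83 + ¥18,195.25 = ¥27,978.08.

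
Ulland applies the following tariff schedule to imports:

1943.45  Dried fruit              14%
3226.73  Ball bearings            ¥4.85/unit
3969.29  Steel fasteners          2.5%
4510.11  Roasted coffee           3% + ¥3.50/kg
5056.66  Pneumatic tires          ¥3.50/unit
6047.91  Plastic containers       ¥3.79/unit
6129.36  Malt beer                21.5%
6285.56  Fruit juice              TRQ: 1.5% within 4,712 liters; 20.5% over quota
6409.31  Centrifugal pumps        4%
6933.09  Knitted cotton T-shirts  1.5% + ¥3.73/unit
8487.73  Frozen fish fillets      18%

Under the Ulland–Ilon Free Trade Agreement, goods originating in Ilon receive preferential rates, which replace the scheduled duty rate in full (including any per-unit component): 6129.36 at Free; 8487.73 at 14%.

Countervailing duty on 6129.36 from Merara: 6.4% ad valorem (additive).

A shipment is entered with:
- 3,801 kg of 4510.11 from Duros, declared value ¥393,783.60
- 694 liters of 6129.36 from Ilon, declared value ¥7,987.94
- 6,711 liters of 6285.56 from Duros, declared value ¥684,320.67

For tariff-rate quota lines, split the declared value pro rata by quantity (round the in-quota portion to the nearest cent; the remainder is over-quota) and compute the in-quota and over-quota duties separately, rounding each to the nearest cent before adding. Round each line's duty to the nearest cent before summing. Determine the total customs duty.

Line 1 (4510.11, Duros, 3,801 kg, ¥393,783.60):
Base rate for 4510.11 is 3% + ¥3.50/kg.
Duty = ¥393,783.60 × 3% + 3,801 × ¥3.50 = ¥25,117.01.
Line 2 (6129.36, Ilon, 694 liters, ¥7,987.94):
Base rate for 6129.36 is 21.5%.
Origin Ilon qualifies under the Ulland–Ilon agreement and 6129.36 is covered: preferential rate Free applies instead.
The additional-duty order on 6129.36 targets Merara, not Ilon; it does not apply.
Duty = ¥7,987.94 × 0% = ¥0.00.
Line 3 (6285.56, Duros, 6,711 liters, ¥684,320.67):
Code 6285.56 is under a tariff-rate quota (threshold 4,712 liters). In-quota: 4,712 liters at 1.5%; over-quota: 1,999 liters at 20.5%.
Pro-rata value split: in-quota = ¥684,320.67 × 4,712/6,711 = ¥480,482.64; over-quota = ¥684,320.67 − ¥480,482.64 = ¥203,838.03.
In-quota duty = ¥480,482.64 × 1.5% = ¥7,207.24. Over-quota duty = ¥203,838.03 × 20.5% = ¥41,786.80.
Line duty = ¥7,207.24 + ¥41,786.80 = ¥48,994.04.
Total = ¥25,117.01 + ¥0.00 + ¥48,994.04 = ¥74,111.05.

¥74,111.05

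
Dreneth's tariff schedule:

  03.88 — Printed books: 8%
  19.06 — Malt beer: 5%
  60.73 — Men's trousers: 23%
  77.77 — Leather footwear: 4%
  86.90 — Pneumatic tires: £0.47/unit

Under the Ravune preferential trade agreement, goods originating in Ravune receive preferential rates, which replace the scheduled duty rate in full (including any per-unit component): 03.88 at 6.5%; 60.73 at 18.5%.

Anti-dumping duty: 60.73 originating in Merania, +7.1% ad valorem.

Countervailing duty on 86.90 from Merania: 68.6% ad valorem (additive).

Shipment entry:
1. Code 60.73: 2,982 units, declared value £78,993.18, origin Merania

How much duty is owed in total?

Line 1 (60.73, Merania, 2,982 units, £78,993.18):
Base rate for 60.73 is 23%.
60.73 has an FTA preferential rate, but origin Merania is not Ravune; base rate stands.
Additional duty on 60.73 from Merania: +7.1%. Applied ad valorem rate: 23% + 7.1% = 30.1%.
Duty = £78,993.18 × 30.1% = £23,776.95.

£23,776.95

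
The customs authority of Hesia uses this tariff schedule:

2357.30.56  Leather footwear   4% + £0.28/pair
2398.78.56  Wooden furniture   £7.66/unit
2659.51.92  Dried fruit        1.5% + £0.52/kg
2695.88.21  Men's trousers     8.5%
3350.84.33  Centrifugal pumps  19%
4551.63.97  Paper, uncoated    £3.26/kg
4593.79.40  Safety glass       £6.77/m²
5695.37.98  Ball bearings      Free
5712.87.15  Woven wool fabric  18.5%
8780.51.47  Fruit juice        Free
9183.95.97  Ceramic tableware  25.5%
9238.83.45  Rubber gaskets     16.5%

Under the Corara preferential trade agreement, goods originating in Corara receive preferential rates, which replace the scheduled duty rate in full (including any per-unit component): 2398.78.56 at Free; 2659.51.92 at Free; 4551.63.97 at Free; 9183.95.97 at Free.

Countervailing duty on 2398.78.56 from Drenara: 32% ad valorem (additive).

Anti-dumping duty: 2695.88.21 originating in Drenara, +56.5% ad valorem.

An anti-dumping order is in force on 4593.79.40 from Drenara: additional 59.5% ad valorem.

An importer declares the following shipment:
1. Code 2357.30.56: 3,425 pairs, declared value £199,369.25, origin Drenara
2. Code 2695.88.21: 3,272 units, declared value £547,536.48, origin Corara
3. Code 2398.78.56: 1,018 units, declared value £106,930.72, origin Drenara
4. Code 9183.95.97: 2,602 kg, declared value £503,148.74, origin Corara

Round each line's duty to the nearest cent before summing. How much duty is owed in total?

£97,490.08

Line 1 (2357.30.56, Drenara, 3,425 pairs, £199,369.25):
Base rate for 2357.30.56 is 4% + £0.28/pair.
Duty = £199,369.25 × 4% + 3,425 × £0.28 = £8,933.77.
Line 2 (2695.88.21, Corara, 3,272 units, £547,536.48):
Base rate for 2695.88.21 is 8.5%.
Origin Corara is the FTA partner but 2695.88.21 is not on the preference list; base rate stands.
The additional-duty order on 2695.88.21 targets Drenara, not Corara; it does not apply.
Duty = £547,536.48 × 8.5% = £46,540.60.
Line 3 (2398.78.56, Drenara, 1,018 units, £106,930.72):
Base rate for 2398.78.56 is £7.66/unit.
2398.78.56 has an FTA preferential rate, but origin Drenara is not Corara; base rate stands.
Additional duty on 2398.78.56 from Drenara: +32% ad valorem. Applied ad valorem rate = 32%.
Duty = £106,930.72 × 32% + 1,018 × £7.66 = £42,015.71.
Line 4 (9183.95.97, Corara, 2,602 kg, £503,148.74):
Base rate for 9183.95.97 is 25.5%.
Origin Corara qualifies under the Hesia–Corara agreement and 9183.95.97 is covered: preferential rate Free applies instead.
Duty = £503,148.74 × 0% = £0.00.
Total = £8,933.77 + £46,540.60 + £42,015.71 + £0.00 = £97,490.08.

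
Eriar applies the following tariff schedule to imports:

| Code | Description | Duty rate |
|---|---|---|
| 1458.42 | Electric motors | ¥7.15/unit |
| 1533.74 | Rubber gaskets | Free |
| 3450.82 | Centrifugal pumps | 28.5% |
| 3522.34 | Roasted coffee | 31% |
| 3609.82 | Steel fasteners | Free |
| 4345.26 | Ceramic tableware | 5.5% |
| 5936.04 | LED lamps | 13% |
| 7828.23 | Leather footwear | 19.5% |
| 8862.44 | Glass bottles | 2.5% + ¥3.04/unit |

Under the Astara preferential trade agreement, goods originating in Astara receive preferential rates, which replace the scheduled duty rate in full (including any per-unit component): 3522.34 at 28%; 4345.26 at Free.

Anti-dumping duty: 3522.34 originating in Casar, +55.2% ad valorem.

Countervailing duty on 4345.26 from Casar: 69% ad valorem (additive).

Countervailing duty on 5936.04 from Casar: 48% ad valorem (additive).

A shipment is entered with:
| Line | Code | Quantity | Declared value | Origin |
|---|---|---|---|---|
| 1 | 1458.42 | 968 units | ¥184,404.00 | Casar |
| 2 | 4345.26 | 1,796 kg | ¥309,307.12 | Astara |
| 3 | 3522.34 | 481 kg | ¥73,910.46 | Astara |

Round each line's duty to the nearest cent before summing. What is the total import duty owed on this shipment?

Line 1 (1458.42, Casar, 968 units, ¥184,404.00):
Base rate for 1458.42 is ¥7.15/unit.
Duty = 968 × ¥7.15 = ¥6,921.20.
Line 2 (4345.26, Astara, 1,796 kg, ¥309,307.12):
Base rate for 4345.26 is 5.5%.
Origin Astara qualifies under the Eriar–Astara agreement and 4345.26 is covered: preferential rate Free applies instead.
The additional-duty order on 4345.26 targets Casar, not Astara; it does not apply.
Duty = ¥309,307.12 × 0% = ¥0.00.
Line 3 (3522.34, Astara, 481 kg, ¥73,910.46):
Base rate for 3522.34 is 31%.
Origin Astara qualifies under the Eriar–Astara agreement and 3522.34 is covered: preferential rate 28% applies instead.
The additional-duty order on 3522.34 targets Casar, not Astara; it does not apply.
Duty = ¥73,910.46 × 28% = ¥20,694.93.
Total = ¥6,921.20 + ¥0.00 + ¥20,694.93 = ¥27,616.13.

¥27,616.13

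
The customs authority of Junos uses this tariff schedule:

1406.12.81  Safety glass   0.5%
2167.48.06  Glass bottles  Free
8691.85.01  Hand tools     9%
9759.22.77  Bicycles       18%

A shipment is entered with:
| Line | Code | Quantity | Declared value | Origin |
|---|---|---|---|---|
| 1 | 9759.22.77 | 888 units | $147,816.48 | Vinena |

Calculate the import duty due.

Line 1 (9759.22.77, Vinena, 888 units, $147,816.48):
Base rate for 9759.22.77 is 18%.
Duty = $147,816.48 × 18% = $26,606.97.

$26,606.97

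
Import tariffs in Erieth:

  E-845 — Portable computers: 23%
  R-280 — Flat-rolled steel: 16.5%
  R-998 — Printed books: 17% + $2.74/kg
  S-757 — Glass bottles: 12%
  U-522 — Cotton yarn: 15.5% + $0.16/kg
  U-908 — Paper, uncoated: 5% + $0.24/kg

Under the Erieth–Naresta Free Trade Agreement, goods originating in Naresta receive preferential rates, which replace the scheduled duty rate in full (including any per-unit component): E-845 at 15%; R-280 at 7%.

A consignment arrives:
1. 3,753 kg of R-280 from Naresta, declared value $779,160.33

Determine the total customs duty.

$54,541.22

Line 1 (R-280, Naresta, 3,753 kg, $779,160.33):
Base rate for R-280 is 16.5%.
Origin Naresta qualifies under the Erieth–Naresta agreement and R-280 is covered: preferential rate 7% applies instead.
Duty = $779,160.33 × 7% = $54,541.22.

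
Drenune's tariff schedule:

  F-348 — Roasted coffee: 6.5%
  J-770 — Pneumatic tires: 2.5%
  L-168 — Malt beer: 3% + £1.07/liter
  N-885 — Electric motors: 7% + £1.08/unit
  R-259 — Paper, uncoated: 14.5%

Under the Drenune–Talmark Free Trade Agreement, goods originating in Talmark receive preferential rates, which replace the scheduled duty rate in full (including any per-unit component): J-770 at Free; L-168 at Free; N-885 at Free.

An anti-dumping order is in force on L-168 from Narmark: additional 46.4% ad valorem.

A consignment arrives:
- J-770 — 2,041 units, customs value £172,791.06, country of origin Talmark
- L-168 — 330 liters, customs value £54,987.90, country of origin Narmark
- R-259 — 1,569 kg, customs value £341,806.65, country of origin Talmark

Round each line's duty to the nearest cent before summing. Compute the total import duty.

Line 1 (J-770, Talmark, 2,041 units, £172,791.06):
Base rate for J-770 is 2.5%.
Origin Talmark qualifies under the Drenune–Talmark agreement and J-770 is covered: preferential rate Free applies instead.
Duty = £172,791.06 × 0% = £0.00.
Line 2 (L-168, Narmark, 330 liters, £54,987.90):
Base rate for L-168 is 3% + £1.07/liter.
L-168 has an FTA preferential rate, but origin Narmark is not Talmark; base rate stands.
Additional duty on L-168 from Narmark: +46.4%. Applied ad valorem rate: 3% + 46.4% = 49.4%.
Duty = £54,987.90 × 49.4% + 330 × £1.07 = £27,517.12.
Line 3 (R-259, Talmark, 1,569 kg, £341,806.65):
Base rate for R-259 is 14.5%.
Origin Talmark is the FTA partner but R-259 is not on the preference list; base rate stands.
Duty = £341,806.65 × 14.5% = £49,561.96.
Total = £0.00 + £27,517.12 + £49,561.96 = £77,079.08.

£77,079.08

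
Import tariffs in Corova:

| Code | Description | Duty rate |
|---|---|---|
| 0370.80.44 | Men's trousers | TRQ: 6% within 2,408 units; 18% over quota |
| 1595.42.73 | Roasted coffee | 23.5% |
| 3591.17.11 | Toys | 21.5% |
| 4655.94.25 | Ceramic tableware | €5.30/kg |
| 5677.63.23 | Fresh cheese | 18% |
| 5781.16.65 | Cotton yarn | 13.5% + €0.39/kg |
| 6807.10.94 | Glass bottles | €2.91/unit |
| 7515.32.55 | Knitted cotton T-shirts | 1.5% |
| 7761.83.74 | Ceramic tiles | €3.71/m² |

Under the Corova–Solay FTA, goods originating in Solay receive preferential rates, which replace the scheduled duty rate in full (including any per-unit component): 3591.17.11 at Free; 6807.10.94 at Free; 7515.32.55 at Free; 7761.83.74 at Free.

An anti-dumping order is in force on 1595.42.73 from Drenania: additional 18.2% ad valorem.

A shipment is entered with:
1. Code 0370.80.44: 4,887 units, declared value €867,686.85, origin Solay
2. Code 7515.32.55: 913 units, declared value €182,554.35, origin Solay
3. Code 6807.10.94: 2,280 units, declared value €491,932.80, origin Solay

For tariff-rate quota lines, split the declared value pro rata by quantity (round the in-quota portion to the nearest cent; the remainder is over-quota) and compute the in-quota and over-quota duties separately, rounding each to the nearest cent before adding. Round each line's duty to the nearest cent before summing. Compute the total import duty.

€104,878.78

Line 1 (0370.80.44, Solay, 4,887 units, €867,686.85):
Code 0370.80.44 is under a tariff-rate quota (threshold 2,408 units). In-quota: 2,408 units at 6%; over-quota: 2,479 units at 18%.
Pro-rata value split: in-quota = €867,686.85 × 2,408/4,887 = €427,540.40; over-quota = €867,686.85 − €427,540.40 = €440,146.45.
In-quota duty = €427,540.40 × 6% = €25,652.42. Over-quota duty = €440,146.45 × 18% = €79,226.36.
Line duty = €25,652.42 + €79,226.36 = €104,878.78.
Line 2 (7515.32.55, Solay, 913 units, €182,554.35):
Base rate for 7515.32.55 is 1.5%.
Origin Solay qualifies under the Corova–Solay agreement and 7515.32.55 is covered: preferential rate Free applies instead.
Duty = €182,554.35 × 0% = €0.00.
Line 3 (6807.10.94, Solay, 2,280 units, €491,932.80):
Base rate for 6807.10.94 is €2.91/unit.
Origin Solay qualifies under the Corova–Solay agreement and 6807.10.94 is covered: preferential rate Free applies instead.
Duty = €491,932.80 × 0% = €0.00.
Total = €104,878.78 + €0.00 + €0.00 = €104,878.78.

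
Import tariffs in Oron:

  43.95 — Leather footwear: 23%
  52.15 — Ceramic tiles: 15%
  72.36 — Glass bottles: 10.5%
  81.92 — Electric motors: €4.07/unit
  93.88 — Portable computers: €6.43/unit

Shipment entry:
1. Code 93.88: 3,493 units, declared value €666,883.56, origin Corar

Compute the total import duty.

€22,459.99

Line 1 (93.88, Corar, 3,493 units, €666,883.56):
Base rate for 93.88 is €6.43/unit.
Duty = 3,493 × €6.43 = €22,459.99.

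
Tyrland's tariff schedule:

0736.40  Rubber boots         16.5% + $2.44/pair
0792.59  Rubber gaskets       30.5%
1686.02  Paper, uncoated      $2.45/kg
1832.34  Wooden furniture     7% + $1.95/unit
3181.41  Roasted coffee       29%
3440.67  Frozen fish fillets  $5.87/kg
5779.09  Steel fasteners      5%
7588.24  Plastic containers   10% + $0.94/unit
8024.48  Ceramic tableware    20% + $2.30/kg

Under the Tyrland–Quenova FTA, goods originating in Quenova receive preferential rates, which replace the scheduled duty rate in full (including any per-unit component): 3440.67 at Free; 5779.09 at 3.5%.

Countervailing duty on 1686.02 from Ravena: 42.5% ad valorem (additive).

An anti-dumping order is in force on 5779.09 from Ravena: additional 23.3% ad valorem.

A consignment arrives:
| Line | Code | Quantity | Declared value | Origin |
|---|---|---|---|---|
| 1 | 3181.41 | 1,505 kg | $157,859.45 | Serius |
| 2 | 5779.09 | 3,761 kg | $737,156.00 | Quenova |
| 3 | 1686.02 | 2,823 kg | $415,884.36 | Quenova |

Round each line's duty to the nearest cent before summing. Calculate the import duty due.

Line 1 (3181.41, Serius, 1,505 kg, $157,859.45):
Base rate for 3181.41 is 29%.
Duty = $157,859.45 × 29% = $45,779.24.
Line 2 (5779.09, Quenova, 3,761 kg, $737,156.00):
Base rate for 5779.09 is 5%.
Origin Quenova qualifies under the Tyrland–Quenova agreement and 5779.09 is covered: preferential rate 3.5% applies instead.
The additional-duty order on 5779.09 targets Ravena, not Quenova; it does not apply.
Duty = $737,156.00 × 3.5% = $25,800.46.
Line 3 (1686.02, Quenova, 2,823 kg, $415,884.36):
Base rate for 1686.02 is $2.45/kg.
Origin Quenova is the FTA partner but 1686.02 is not on the preference list; base rate stands.
The additional-duty order on 1686.02 targets Ravena, not Quenova; it does not apply.
Duty = 2,823 × $2.45 = $6,916.35.
Total = $45,779.24 + $25,800.46 + $6,916.35 = $78,496.05.

$78,496.05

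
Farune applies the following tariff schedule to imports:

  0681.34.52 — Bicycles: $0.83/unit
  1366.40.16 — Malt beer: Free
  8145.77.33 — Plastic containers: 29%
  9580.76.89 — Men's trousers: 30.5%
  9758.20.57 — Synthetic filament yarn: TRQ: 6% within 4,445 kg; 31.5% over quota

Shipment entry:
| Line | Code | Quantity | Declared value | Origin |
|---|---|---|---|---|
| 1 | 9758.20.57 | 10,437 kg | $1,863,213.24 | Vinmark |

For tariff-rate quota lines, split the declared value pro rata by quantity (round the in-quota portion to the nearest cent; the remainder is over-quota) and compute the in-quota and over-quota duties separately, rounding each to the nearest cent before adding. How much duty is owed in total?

Line 1 (9758.20.57, Vinmark, 10,437 kg, $1,863,213.24):
Code 9758.20.57 is under a tariff-rate quota (threshold 4,445 kg). In-quota: 4,445 kg at 6%; over-quota: 5,992 kg at 31.5%.
Pro-rata value split: in-quota = $1,863,213.24 × 4,445/10,437 = $793,521.40; over-quota = $1,863,213.24 − $793,521.40 = $1,069,691.84.
In-quota duty = $793,521.40 × 6% = $47,611.28. Over-quota duty = $1,069,691.84 × 31.5% = $336,952.93.
Line duty = $47,611.28 + $336,952.93 = $384,564.21.

$384,564.21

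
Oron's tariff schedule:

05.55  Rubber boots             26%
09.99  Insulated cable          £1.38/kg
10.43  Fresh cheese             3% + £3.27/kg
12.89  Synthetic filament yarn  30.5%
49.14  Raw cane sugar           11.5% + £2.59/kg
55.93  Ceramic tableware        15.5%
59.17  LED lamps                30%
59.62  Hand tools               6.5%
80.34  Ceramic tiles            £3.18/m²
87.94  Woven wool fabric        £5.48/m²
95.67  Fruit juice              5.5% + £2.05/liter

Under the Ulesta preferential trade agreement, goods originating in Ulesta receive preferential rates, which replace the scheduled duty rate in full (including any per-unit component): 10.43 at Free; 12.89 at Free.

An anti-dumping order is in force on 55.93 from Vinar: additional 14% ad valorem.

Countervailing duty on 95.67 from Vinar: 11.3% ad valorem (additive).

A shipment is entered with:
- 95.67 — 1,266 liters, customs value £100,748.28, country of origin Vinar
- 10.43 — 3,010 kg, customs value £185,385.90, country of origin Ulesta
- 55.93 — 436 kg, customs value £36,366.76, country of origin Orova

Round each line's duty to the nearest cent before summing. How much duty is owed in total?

Line 1 (95.67, Vinar, 1,266 liters, £100,748.28):
Base rate for 95.67 is 5.5% + £2.05/liter.
Additional duty on 95.67 from Vinar: +11.3%. Applied ad valorem rate: 5.5% + 11.3% = 16.8%.
Duty = £100,748.28 × 16.8% + 1,266 × £2.05 = £19,521.01.
Line 2 (10.43, Ulesta, 3,010 kg, £185,385.90):
Base rate for 10.43 is 3% + £3.27/kg.
Origin Ulesta qualifies under the Oron–Ulesta agreement and 10.43 is covered: preferential rate Free applies instead.
Duty = £185,385.90 × 0% = £0.00.
Line 3 (55.93, Orova, 436 kg, £36,366.76):
Base rate for 55.93 is 15.5%.
The additional-duty order on 55.93 targets Vinar, not Orova; it does not apply.
Duty = £36,366.76 × 15.5% = £5,636.85.
Total = £19,521.01 + £0.00 + £5,636.85 = £25,157.86.

£25,157.86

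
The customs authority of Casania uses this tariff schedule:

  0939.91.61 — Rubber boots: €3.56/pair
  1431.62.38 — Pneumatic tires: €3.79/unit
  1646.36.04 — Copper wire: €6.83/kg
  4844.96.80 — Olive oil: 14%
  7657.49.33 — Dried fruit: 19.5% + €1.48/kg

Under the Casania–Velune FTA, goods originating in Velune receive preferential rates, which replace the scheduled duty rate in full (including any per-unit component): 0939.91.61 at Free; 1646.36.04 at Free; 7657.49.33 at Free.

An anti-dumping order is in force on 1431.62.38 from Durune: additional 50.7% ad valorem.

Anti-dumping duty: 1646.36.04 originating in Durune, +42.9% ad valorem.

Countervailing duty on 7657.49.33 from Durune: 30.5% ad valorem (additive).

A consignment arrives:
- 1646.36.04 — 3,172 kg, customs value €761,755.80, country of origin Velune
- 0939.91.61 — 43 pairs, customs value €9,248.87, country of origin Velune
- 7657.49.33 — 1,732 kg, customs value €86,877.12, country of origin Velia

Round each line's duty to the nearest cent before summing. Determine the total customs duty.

€19,504.40

Line 1 (1646.36.04, Velune, 3,172 kg, €761,755.80):
Base rate for 1646.36.04 is €6.83/kg.
Origin Velune qualifies under the Casania–Velune agreement and 1646.36.04 is covered: preferential rate Free applies instead.
The additional-duty order on 1646.36.04 targets Durune, not Velune; it does not apply.
Duty = €761,755.80 × 0% = €0.00.
Line 2 (0939.91.61, Velune, 43 pairs, €9,248.87):
Base rate for 0939.91.61 is €3.56/pair.
Origin Velune qualifies under the Casania–Velune agreement and 0939.91.61 is covered: preferential rate Free applies instead.
Duty = €9,248.87 × 0% = €0.00.
Line 3 (7657.49.33, Velia, 1,732 kg, €86,877.12):
Base rate for 7657.49.33 is 19.5% + €1.48/kg.
7657.49.33 has an FTA preferential rate, but origin Velia is not Velune; base rate stands.
The additional-duty order on 7657.49.33 targets Durune, not Velia; it does not apply.
Duty = €86,877.12 × 19.5% + 1,732 × €1.48 = €19,504.40.
Total = €0.00 + €0.00 + €19,504.40 = €19,504.40.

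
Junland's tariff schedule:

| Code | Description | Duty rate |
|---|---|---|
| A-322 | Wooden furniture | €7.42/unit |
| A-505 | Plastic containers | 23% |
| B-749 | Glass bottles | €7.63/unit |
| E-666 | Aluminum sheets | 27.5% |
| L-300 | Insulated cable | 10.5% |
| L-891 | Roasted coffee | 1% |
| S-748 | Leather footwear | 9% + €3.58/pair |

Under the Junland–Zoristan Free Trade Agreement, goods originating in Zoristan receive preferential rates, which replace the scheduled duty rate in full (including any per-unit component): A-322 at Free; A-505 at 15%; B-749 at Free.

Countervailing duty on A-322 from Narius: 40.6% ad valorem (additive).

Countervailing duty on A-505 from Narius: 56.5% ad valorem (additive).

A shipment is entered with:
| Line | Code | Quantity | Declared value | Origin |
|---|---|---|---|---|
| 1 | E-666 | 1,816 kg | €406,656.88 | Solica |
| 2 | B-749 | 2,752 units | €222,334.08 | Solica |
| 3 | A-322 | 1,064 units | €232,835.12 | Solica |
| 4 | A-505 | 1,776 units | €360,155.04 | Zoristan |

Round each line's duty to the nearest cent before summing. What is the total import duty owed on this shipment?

€194,746.54

Line 1 (E-666, Solica, 1,816 kg, €406,656.88):
Base rate for E-666 is 27.5%.
Duty = €406,656.88 × 27.5% = €111,830.64.
Line 2 (B-749, Solica, 2,752 units, €222,334.08):
Base rate for B-749 is €7.63/unit.
B-749 has an FTA preferential rate, but origin Solica is not Zoristan; base rate stands.
Duty = 2,752 × €7.63 = €20,997.76.
Line 3 (A-322, Solica, 1,064 units, €232,835.12):
Base rate for A-322 is €7.42/unit.
A-322 has an FTA preferential rate, but origin Solica is not Zoristan; base rate stands.
The additional-duty order on A-322 targets Narius, not Solica; it does not apply.
Duty = 1,064 × €7.42 = €7,894.88.
Line 4 (A-505, Zoristan, 1,776 units, €360,155.04):
Base rate for A-505 is 23%.
Origin Zoristan qualifies under the Junland–Zoristan agreement and A-505 is covered: preferential rate 15% applies instead.
The additional-duty order on A-505 targets Narius, not Zoristan; it does not apply.
Duty = €360,155.04 × 15% = €54,023.26.
Total = €111,830.64 + €20,997.76 + €7,894.88 + €54,023.26 = €194,746.54.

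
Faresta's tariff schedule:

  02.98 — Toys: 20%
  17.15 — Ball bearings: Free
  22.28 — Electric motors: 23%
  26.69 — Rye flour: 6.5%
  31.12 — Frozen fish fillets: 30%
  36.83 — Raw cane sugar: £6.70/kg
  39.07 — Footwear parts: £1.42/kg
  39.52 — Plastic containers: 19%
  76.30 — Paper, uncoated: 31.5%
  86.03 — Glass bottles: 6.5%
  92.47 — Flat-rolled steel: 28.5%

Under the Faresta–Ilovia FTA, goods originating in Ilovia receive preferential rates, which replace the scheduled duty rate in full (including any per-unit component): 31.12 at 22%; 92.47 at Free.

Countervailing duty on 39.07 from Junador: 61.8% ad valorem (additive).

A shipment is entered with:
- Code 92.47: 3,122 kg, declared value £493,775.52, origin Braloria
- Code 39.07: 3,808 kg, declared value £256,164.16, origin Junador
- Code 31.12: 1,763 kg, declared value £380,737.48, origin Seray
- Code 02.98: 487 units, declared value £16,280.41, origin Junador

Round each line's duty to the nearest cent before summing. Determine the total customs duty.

Line 1 (92.47, Braloria, 3,122 kg, £493,775.52):
Base rate for 92.47 is 28.5%.
92.47 has an FTA preferential rate, but origin Braloria is not Ilovia; base rate stands.
Duty = £493,775.52 × 28.5% = £140,726.02.
Line 2 (39.07, Junador, 3,808 kg, £256,164.16):
Base rate for 39.07 is £1.42/kg.
Additional duty on 39.07 from Junador: +61.8% ad valorem. Applied ad valorem rate = 61.8%.
Duty = £256,164.16 × 61.8% + 3,808 × £1.42 = £163,716.81.
Line 3 (31.12, Seray, 1,763 kg, £380,737.48):
Base rate for 31.12 is 30%.
31.12 has an FTA preferential rate, but origin Seray is not Ilovia; base rate stands.
Duty = £380,737.48 × 30% = £114,221.24.
Line 4 (02.98, Junador, 487 units, £16,280.41):
Base rate for 02.98 is 20%.
Duty = £16,280.41 × 20% = £3,256.08.
Total = £140,726.02 + £163,716.81 + £114,221.24 + £3,256.08 = £421,920.15.

£421,920.15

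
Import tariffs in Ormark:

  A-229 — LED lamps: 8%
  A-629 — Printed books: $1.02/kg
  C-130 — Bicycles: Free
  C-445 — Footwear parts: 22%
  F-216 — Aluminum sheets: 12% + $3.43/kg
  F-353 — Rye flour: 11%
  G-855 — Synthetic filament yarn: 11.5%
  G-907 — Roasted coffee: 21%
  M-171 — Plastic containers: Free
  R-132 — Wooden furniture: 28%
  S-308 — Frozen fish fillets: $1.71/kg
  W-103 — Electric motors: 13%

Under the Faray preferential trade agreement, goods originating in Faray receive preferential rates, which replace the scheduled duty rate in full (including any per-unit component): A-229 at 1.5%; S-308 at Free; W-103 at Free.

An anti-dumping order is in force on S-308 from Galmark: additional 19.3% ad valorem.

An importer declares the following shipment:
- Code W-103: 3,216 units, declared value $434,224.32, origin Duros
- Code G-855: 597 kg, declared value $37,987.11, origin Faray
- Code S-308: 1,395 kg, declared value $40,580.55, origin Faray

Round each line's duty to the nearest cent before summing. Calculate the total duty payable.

$60,817.68

Line 1 (W-103, Duros, 3,216 units, $434,224.32):
Base rate for W-103 is 13%.
W-103 has an FTA preferential rate, but origin Duros is not Faray; base rate stands.
Duty = $434,224.32 × 13% = $56,449.16.
Line 2 (G-855, Faray, 597 kg, $37,987.11):
Base rate for G-855 is 11.5%.
Origin Faray is the FTA partner but G-855 is not on the preference list; base rate stands.
Duty = $37,987.11 × 11.5% = $4,368.52.
Line 3 (S-308, Faray, 1,395 kg, $40,580.55):
Base rate for S-308 is $1.71/kg.
Origin Faray qualifies under the Ormark–Faray agreement and S-308 is covered: preferential rate Free applies instead.
The additional-duty order on S-308 targets Galmark, not Faray; it does not apply.
Duty = $40,580.55 × 0% = $0.00.
Total = $56,449.16 + $4,368.52 + $0.00 = $60,817.68.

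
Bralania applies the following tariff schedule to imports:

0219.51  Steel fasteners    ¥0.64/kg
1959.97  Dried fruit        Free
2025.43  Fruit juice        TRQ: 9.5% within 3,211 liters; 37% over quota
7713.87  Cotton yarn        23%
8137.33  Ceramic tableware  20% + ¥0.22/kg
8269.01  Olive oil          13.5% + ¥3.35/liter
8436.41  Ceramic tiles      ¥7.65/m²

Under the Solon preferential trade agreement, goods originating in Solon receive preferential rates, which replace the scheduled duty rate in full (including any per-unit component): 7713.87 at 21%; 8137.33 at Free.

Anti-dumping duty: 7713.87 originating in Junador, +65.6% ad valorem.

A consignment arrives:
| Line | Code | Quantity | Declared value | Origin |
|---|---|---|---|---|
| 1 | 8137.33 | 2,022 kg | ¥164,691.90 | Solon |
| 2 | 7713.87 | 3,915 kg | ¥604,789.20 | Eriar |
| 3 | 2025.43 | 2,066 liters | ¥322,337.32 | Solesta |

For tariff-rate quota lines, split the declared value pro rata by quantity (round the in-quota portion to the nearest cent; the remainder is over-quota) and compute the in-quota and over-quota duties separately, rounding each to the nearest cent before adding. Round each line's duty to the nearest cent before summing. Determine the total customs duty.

Line 1 (8137.33, Solon, 2,022 kg, ¥164,691.90):
Base rate for 8137.33 is 20% + ¥0.22/kg.
Origin Solon qualifies under the Bralania–Solon agreement and 8137.33 is covered: preferential rate Free applies instead.
Duty = ¥164,691.90 × 0% = ¥0.00.
Line 2 (7713.87, Eriar, 3,915 kg, ¥604,789.20):
Base rate for 7713.87 is 23%.
7713.87 has an FTA preferential rate, but origin Eriar is not Solon; base rate stands.
The additional-duty order on 7713.87 targets Junador, not Eriar; it does not apply.
Duty = ¥604,789.20 × 23% = ¥139,101.52.
Line 3 (2025.43, Solesta, 2,066 liters, ¥322,337.32):
Code 2025.43 is under a tariff-rate quota (threshold 3,211 liters). Quantity 2,066 liters is within the quota, so the in-quota rate 9.5% applies to the full value.
Duty = ¥322,337.32 × 9.5% = ¥30,622.05.
Total = ¥0.00 + ¥139,101.52 + ¥30,622.05 = ¥169,723.57.

¥169,723.57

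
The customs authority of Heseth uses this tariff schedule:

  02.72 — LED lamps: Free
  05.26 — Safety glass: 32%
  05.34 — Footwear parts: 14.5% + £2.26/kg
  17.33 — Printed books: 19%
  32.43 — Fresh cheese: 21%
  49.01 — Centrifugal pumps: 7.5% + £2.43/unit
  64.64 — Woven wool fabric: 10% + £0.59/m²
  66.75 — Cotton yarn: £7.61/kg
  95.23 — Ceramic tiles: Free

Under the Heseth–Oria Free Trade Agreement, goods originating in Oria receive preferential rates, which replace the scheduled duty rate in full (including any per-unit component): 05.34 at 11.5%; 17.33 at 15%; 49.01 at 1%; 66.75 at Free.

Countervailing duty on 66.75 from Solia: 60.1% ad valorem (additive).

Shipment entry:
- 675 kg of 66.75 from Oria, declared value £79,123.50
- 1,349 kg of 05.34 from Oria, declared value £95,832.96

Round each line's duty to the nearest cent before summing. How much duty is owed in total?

Line 1 (66.75, Oria, 675 kg, £79,123.50):
Base rate for 66.75 is £7.61/kg.
Origin Oria qualifies under the Heseth–Oria agreement and 66.75 is covered: preferential rate Free applies instead.
The additional-duty order on 66.75 targets Solia, not Oria; it does not apply.
Duty = £79,123.50 × 0% = £0.00.
Line 2 (05.34, Oria, 1,349 kg, £95,832.96):
Base rate for 05.34 is 14.5% + £2.26/kg.
Origin Oria qualifies under the Heseth–Oria agreement and 05.34 is covered: preferential rate 11.5% applies instead.
Duty = £95,832.96 × 11.5% = £11,020.79.
Total = £0.00 + £11,020.79 = £11,020.79.

£11,020.79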